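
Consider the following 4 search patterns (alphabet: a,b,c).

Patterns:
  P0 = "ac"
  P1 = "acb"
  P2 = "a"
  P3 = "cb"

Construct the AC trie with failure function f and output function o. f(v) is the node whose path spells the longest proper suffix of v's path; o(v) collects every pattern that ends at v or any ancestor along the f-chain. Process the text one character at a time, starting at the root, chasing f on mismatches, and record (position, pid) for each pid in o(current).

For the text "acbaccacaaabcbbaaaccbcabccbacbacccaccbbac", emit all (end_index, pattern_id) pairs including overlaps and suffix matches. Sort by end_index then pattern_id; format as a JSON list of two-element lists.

Build automaton:
Trie (insert patterns):
  0='ε' goto a→1 c→4
  1='a' goto c→2  [P2 ends]
  2='ac' goto b→3  [P0 ends]
  3='acb' goto ·  [P1 ends]
  4='c' goto b→5
  5='cb' goto ·  [P3 ends]

Failure links (BFS by depth):
  fail(1) 'a': from fail(0)=0 chase 'a': 0 ⇒ 0;  out={2}∪out(0)={2}
  fail(4) 'c': from fail(0)=0 chase 'c': 0 ⇒ 0;  out=∅∪out(0)=∅
  fail(2) 'ac': from fail(1)=0 chase 'c': 0 ⇒ 4;  out={0}∪out(4)={0}
  fail(5) 'cb': from fail(4)=0 chase 'b': 0 ⇒ 0;  out={3}∪out(0)={3}
  fail(3) 'acb': from fail(2)=4 chase 'b': 4 ⇒ 5;  out={1}∪out(5)={1,3}

Text stream:
[0] read 'a'  n0⇒n1  emit P2@[0:0]
[1] read 'c'  n1⇒n2  emit P0@[0:1]
[2] read 'b'  n2⇒n3  emit P1@[0:2],P3@[1:2]
[3] read 'a'  n3⇒n1 (via fail)  emit P2@[3:3]
[4] read 'c'  n1⇒n2  emit P0@[3:4]
[5] read 'c'  n2⇒n4 (via fail)
[6] read 'a'  n4⇒n1 (via fail)  emit P2@[6:6]
[7] read 'c'  n1⇒n2  emit P0@[6:7]
[8] read 'a'  n2⇒n1 (via fail)  emit P2@[8:8]
[9] read 'a'  n1⇒n1 (via fail)  emit P2@[9:9]
[10] read 'a'  n1⇒n1 (via fail)  emit P2@[10:10]
[11] read 'b'  n1⇒n0 (via fail)
[12] read 'c'  n0⇒n4
[13] read 'b'  n4⇒n5  emit P3@[12:13]
[14] read 'b'  n5⇒n0 (via fail)
[15] read 'a'  n0⇒n1  emit P2@[15:15]
[16] read 'a'  n1⇒n1 (via fail)  emit P2@[16:16]
[17] read 'a'  n1⇒n1 (via fail)  emit P2@[17:17]
[18] read 'c'  n1⇒n2  emit P0@[17:18]
[19] read 'c'  n2⇒n4 (via fail)
[20] read 'b'  n4⇒n5  emit P3@[19:20]
[21] read 'c'  n5⇒n4 (via fail)
[22] read 'a'  n4⇒n1 (via fail)  emit P2@[22:22]
[23] read 'b'  n1⇒n0 (via fail)
[24] read 'c'  n0⇒n4
[25] read 'c'  n4⇒n4 (via fail)
[26] read 'b'  n4⇒n5  emit P3@[25:26]
[27] read 'a'  n5⇒n1 (via fail)  emit P2@[27:27]
[28] read 'c'  n1⇒n2  emit P0@[27:28]
[29] read 'b'  n2⇒n3  emit P1@[27:29],P3@[28:29]
[30] read 'a'  n3⇒n1 (via fail)  emit P2@[30:30]
[31] read 'c'  n1⇒n2  emit P0@[30:31]
[32] read 'c'  n2⇒n4 (via fail)
[33] read 'c'  n4⇒n4 (via fail)
[34] read 'a'  n4⇒n1 (via fail)  emit P2@[34:34]
[35] read 'c'  n1⇒n2  emit P0@[34:35]
[36] read 'c'  n2⇒n4 (via fail)
[37] read 'b'  n4⇒n5  emit P3@[36:37]
[38] read 'b'  n5⇒n0 (via fail)
[39] read 'a'  n0⇒n1  emit P2@[39:39]
[40] read 'c'  n1⇒n2  emit P0@[39:40]

Result: [[0,2],[1,0],[2,1],[2,3],[3,2],[4,0],[6,2],[7,0],[8,2],[9,2],[10,2],[13,3],[15,2],[16,2],[17,2],[18,0],[20,3],[22,2],[26,3],[27,2],[28,0],[29,1],[29,3],[30,2],[31,0],[34,2],[35,0],[37,3],[39,2],[40,0]]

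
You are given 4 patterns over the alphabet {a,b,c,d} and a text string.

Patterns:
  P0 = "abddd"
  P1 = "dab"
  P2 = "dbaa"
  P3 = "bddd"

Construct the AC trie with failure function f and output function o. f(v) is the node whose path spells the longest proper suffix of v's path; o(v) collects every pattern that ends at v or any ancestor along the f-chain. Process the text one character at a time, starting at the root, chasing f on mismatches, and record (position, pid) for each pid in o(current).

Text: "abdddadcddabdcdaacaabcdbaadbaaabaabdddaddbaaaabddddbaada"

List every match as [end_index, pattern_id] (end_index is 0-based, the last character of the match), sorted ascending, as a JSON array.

Build automaton:
Trie nodes:
  n0 'ε': a→1 b→12 d→6
  n1 'a': b→2
  n2 'ab': d→3
  n3 'abd': d→4
  n4 'abdd': d→5
  n5 'abddd': ·  ←P0
  n6 'd': a→7 b→9
  n7 'da': b→8
  n8 'dab': ·  ←P1
  n9 'db': a→10
  n10 'dba': a→11
  n11 'dbaa': ·  ←P2
  n12 'b': d→13
  n13 'bd': d→14
  n14 'bdd': d→15
  n15 'bddd': ·  ←P3

BFS fail/out derivation:
  n1('a'): parent n0 fail=0; on 'a' 0 → fail=0;  out ∅∪∅=∅
  n6('d'): parent n0 fail=0; on 'd' 0 → fail=0;  out ∅∪∅=∅
  n12('b'): parent n0 fail=0; on 'b' 0 → fail=0;  out ∅∪∅=∅
  n2('ab'): parent n1 fail=0; on 'b' 0 → fail=12;  out ∅∪∅=∅
  n7('da'): parent n6 fail=0; on 'a' 0 → fail=1;  out ∅∪∅=∅
  n9('db'): parent n6 fail=0; on 'b' 0 → fail=12;  out ∅∪∅=∅
  n13('bd'): parent n12 fail=0; on 'd' 0 → fail=6;  out ∅∪∅=∅
  n3('abd'): parent n2 fail=12; on 'd' 12 → fail=13;  out ∅∪∅=∅
  n8('dab'): parent n7 fail=1; on 'b' 1 → fail=2;  out {1}∪∅={1}
  n10('dba'): parent n9 fail=12; on 'a' 12→0 → fail=1;  out ∅∪∅=∅
  n14('bdd'): parent n13 fail=6; on 'd' 6→0 → fail=6;  out ∅∪∅=∅
  n4('abdd'): parent n3 fail=13; on 'd' 13 → fail=14;  out ∅∪∅=∅
  n11('dbaa'): parent n10 fail=1; on 'a' 1→0 → fail=1;  out {2}∪∅={2}
  n15('bddd'): parent n14 fail=6; on 'd' 6→0 → fail=6;  out {3}∪∅={3}
  n5('abddd'): parent n4 fail=14; on 'd' 14 → fail=15;  out {0}∪{3}={0,3}

Scan:
i=0 'a': node 0→1
i=1 'b': node 1→2
i=2 'd': node 2→3
i=3 'd': node 3→4
i=4 'd': node 4→5  emit P0@[0:4],P3@[1:4]
i=5 'a': node 5→7 (fail-walked)
i=6 'd': node 7→6 (fail-walked)
i=7 'c': node 6→0 (fail-walked)
i=8 'd': node 0→6
i=9 'd': node 6→6 (fail-walked)
i=10 'a': node 6→7
i=11 'b': node 7→8  emit P1@[9:11]
i=12 'd': node 8→3 (fail-walked)
i=13 'c': node 3→0 (fail-walked)
i=14 'd': node 0→6
i=15 'a': node 6→7
i=16 'a': node 7→1 (fail-walked)
i=17 'c': node 1→0 (fail-walked)
i=18 'a': node 0→1
i=19 'a': node 1→1 (fail-walked)
i=20 'b': node 1→2
i=21 'c': node 2→0 (fail-walked)
i=22 'd': node 0→6
i=23 'b': node 6→9
i=24 'a': node 9→10
i=25 'a': node 10→11  emit P2@[22:25]
i=26 'd': node 11→6 (fail-walked)
i=27 'b': node 6→9
i=28 'a': node 9→10
i=29 'a': node 10→11  emit P2@[26:29]
i=30 'a': node 11→1 (fail-walked)
i=31 'b': node 1→2
i=32 'a': node 2→1 (fail-walked)
i=33 'a': node 1→1 (fail-walked)
i=34 'b': node 1→2
i=35 'd': node 2→3
i=36 'd': node 3→4
i=37 'd': node 4→5  emit P0@[33:37],P3@[34:37]
i=38 'a': node 5→7 (fail-walked)
i=39 'd': node 7→6 (fail-walked)
i=40 'd': node 6→6 (fail-walked)
i=41 'b': node 6→9
i=42 'a': node 9→10
i=43 'a': node 10→11  emit P2@[40:43]
i=44 'a': node 11→1 (fail-walked)
i=45 'a': node 1→1 (fail-walked)
i=46 'b': node 1→2
i=47 'd': node 2→3
i=48 'd': node 3→4
i=49 'd': node 4→5  emit P0@[45:49],P3@[46:49]
i=50 'd': node 5→6 (fail-walked)
i=51 'b': node 6→9
i=52 'a': node 9→10
i=53 'a': node 10→11  emit P2@[50:53]
i=54 'd': node 11→6 (fail-walked)
i=55 'a': node 6→7

All matches (sorted): [[4,0],[4,3],[11,1],[25,2],[29,2],[37,0],[37,3],[43,2],[49,0],[49,3],[53,2]]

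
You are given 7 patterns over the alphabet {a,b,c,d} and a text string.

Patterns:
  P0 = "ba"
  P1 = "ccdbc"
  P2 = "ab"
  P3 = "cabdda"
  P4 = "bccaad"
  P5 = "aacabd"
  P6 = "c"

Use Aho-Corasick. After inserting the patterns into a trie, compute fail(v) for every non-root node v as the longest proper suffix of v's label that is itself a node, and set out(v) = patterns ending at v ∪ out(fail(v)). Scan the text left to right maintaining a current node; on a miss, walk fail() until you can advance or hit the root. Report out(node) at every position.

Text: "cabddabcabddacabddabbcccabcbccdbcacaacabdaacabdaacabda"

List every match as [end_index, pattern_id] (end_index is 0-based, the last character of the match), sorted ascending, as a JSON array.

Build automaton:
Trie (insert patterns):
  0='ε' goto a→8 b→1 c→3
  1='b' goto a→2 c→15
  2='ba' goto ·  ←P0
  3='c' goto a→10 c→4  ←P6
  4='cc' goto d→5
  5='ccd' goto b→6
  6='ccdb' goto c→7
  7='ccdbc' goto ·  ←P1
  8='a' goto a→20 b→9
  9='ab' goto ·  ←P2
  10='ca' goto b→11
  11='cab' goto d→12
  12='cabd' goto d→13
  13='cabdd' goto a→14
  14='cabdda' goto ·  ←P3
  15='bc' goto c→16
  16='bcc' goto a→17
  17='bcca' goto a→18
  18='bccaa' goto d→19
  19='bccaad' goto ·  ←P4
  20='aa' goto c→21
  21='aac' goto a→22
  22='aaca' goto b→23
  23='aacab' goto d→24
  24='aacabd' goto ·  ←P5

BFS fail/out derivation:
  fail(1) 'b': from fail(0)=0 chase 'b': 0 ⇒ 0;  out=∅∪out(0)=∅
  fail(3) 'c': from fail(0)=0 chase 'c': 0 ⇒ 0;  out={6}∪out(0)={6}
  fail(8) 'a': from fail(0)=0 chase 'a': 0 ⇒ 0;  out=∅∪out(0)=∅
  fail(2) 'ba': from fail(1)=0 chase 'a': 0 ⇒ 8;  out={0}∪out(8)={0}
  fail(4) 'cc': from fail(3)=0 chase 'c': 0 ⇒ 3;  out=∅∪out(3)={6}
  fail(9) 'ab': from fail(8)=0 chase 'b': 0 ⇒ 1;  out={2}∪out(1)={2}
  fail(10) 'ca': from fail(3)=0 chase 'a': 0 ⇒ 8;  out=∅∪out(8)=∅
  fail(15) 'bc': from fail(1)=0 chase 'c': 0 ⇒ 3;  out=∅∪out(3)={6}
  fail(20) 'aa': from fail(8)=0 chase 'a': 0 ⇒ 8;  out=∅∪out(8)=∅
  fail(5) 'ccd': from fail(4)=3 chase 'd': 3→0 ⇒ 0;  out=∅∪out(0)=∅
  fail(11) 'cab': from fail(10)=8 chase 'b': 8 ⇒ 9;  out=∅∪out(9)={2}
  fail(16) 'bcc': from fail(15)=3 chase 'c': 3 ⇒ 4;  out=∅∪out(4)={6}
  fail(21) 'aac': from fail(20)=8 chase 'c': 8→0 ⇒ 3;  out=∅∪out(3)={6}
  fail(6) 'ccdb': from fail(5)=0 chase 'b': 0 ⇒ 1;  out=∅∪out(1)=∅
  fail(12) 'cabd': from fail(11)=9 chase 'd': 9→1→0 ⇒ 0;  out=∅∪out(0)=∅
  fail(17) 'bcca': from fail(16)=4 chase 'a': 4→3 ⇒ 10;  out=∅∪out(10)=∅
  fail(22) 'aaca': from fail(21)=3 chase 'a': 3 ⇒ 10;  out=∅∪out(10)=∅
  fail(7) 'ccdbc': from fail(6)=1 chase 'c': 1 ⇒ 15;  out={1}∪out(15)={1,6}
  fail(13) 'cabdd': from fail(12)=0 chase 'd': 0 ⇒ 0;  out=∅∪out(0)=∅
  fail(18) 'bccaa': from fail(17)=10 chase 'a': 10→8 ⇒ 20;  out=∅∪out(20)=∅
  fail(23) 'aacab': from fail(22)=10 chase 'b': 10 ⇒ 11;  out=∅∪out(11)={2}
  fail(14) 'cabdda': from fail(13)=0 chase 'a': 0 ⇒ 8;  out={3}∪out(8)={3}
  fail(19) 'bccaad': from fail(18)=20 chase 'd': 20→8→0 ⇒ 0;  out={4}∪out(0)={4}
  fail(24) 'aacabd': from fail(23)=11 chase 'd': 11 ⇒ 12;  out={5}∪out(12)={5}

Run:
pos 0 'c': at 3  ** P6@[0:0]
pos 1 'a': at 10
pos 2 'b': at 11  ** P2@[1:2]
pos 3 'd': at 12
pos 4 'd': at 13
pos 5 'a': at 14  ** P3@[0:5]
pos 6 'b': at 9 ·f  ** P2@[5:6]
pos 7 'c': at 15 ·f  ** P6@[7:7]
pos 8 'a': at 10 ·f
pos 9 'b': at 11  ** P2@[8:9]
pos 10 'd': at 12
pos 11 'd': at 13
pos 12 'a': at 14  ** P3@[7:12]
pos 13 'c': at 3 ·f  ** P6@[13:13]
pos 14 'a': at 10
pos 15 'b': at 11  ** P2@[14:15]
pos 16 'd': at 12
pos 17 'd': at 13
pos 18 'a': at 14  ** P3@[13:18]
pos 19 'b': at 9 ·f  ** P2@[18:19]
pos 20 'b': at 1 ·f
pos 21 'c': at 15  ** P6@[21:21]
pos 22 'c': at 16  ** P6@[22:22]
pos 23 'c': at 4 ·f  ** P6@[23:23]
pos 24 'a': at 10 ·f
pos 25 'b': at 11  ** P2@[24:25]
pos 26 'c': at 15 ·f  ** P6@[26:26]
pos 27 'b': at 1 ·f
pos 28 'c': at 15  ** P6@[28:28]
pos 29 'c': at 16  ** P6@[29:29]
pos 30 'd': at 5 ·f
pos 31 'b': at 6
pos 32 'c': at 7  ** P1@[28:32],P6@[32:32]
pos 33 'a': at 10 ·f
pos 34 'c': at 3 ·f  ** P6@[34:34]
pos 35 'a': at 10
pos 36 'a': at 20 ·f
pos 37 'c': at 21  ** P6@[37:37]
pos 38 'a': at 22
pos 39 'b': at 23  ** P2@[38:39]
pos 40 'd': at 24  ** P5@[35:40]
pos 41 'a': at 8 ·f
pos 42 'a': at 20
pos 43 'c': at 21  ** P6@[43:43]
pos 44 'a': at 22
pos 45 'b': at 23  ** P2@[44:45]
pos 46 'd': at 24  ** P5@[41:46]
pos 47 'a': at 8 ·f
pos 48 'a': at 20
pos 49 'c': at 21  ** P6@[49:49]
pos 50 'a': at 22
pos 51 'b': at 23  ** P2@[50:51]
pos 52 'd': at 24  ** P5@[47:52]
pos 53 'a': at 8 ·f

Result: [[0,6],[2,2],[5,3],[6,2],[7,6],[9,2],[12,3],[13,6],[15,2],[18,3],[19,2],[21,6],[22,6],[23,6],[25,2],[26,6],[28,6],[29,6],[32,1],[32,6],[34,6],[37,6],[39,2],[40,5],[43,6],[45,2],[46,5],[49,6],[51,2],[52,5]]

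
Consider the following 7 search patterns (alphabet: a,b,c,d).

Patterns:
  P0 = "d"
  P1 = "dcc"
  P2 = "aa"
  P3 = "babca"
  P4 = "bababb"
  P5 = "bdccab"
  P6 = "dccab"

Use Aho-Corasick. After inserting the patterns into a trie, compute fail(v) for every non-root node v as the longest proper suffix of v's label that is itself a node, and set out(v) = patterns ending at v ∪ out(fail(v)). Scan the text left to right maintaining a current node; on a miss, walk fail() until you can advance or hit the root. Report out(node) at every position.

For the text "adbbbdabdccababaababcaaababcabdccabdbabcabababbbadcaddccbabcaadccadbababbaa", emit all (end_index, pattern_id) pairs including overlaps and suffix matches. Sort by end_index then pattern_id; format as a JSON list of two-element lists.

Construct AC machine:
Trie nodes:
  0='ε' goto a→4 b→6 d→1
  1='d' goto c→2  ←P0
  2='dc' goto c→3
  3='dcc' goto a→19  ←P1
  4='a' goto a→5
  5='aa' goto ·  ←P2
  6='b' goto a→7 d→14
  7='ba' goto b→8
  8='bab' goto a→11 c→9
  9='babc' goto a→10
  10='babca' goto ·  ←P3
  11='baba' goto b→12
  12='babab' goto b→13
  13='bababb' goto ·  ←P4
  14='bd' goto c→15
  15='bdc' goto c→16
  16='bdcc' goto a→17
  17='bdcca' goto b→18
  18='bdccab' goto ·  ←P5
  19='dcca' goto b→20
  20='dccab' goto ·  ←P6

Failure links (BFS by depth):
  n1('d'): parent n0 fail=0; on 'd' 0 → fail=0;  out {0}∪∅={0}
  n4('a'): parent n0 fail=0; on 'a' 0 → fail=0;  out ∅∪∅=∅
  n6('b'): parent n0 fail=0; on 'b' 0 → fail=0;  out ∅∪∅=∅
  n2('dc'): parent n1 fail=0; on 'c' 0 → fail=0;  out ∅∪∅=∅
  n5('aa'): parent n4 fail=0; on 'a' 0 → fail=4;  out {2}∪∅={2}
  n7('ba'): parent n6 fail=0; on 'a' 0 → fail=4;  out ∅∪∅=∅
  n14('bd'): parent n6 fail=0; on 'd' 0 → fail=1;  out ∅∪{0}={0}
  n3('dcc'): parent n2 fail=0; on 'c' 0 → fail=0;  out {1}∪∅={1}
  n8('bab'): parent n7 fail=4; on 'b' 4→0 → fail=6;  out ∅∪∅=∅
  n15('bdc'): parent n14 fail=1; on 'c' 1 → fail=2;  out ∅∪∅=∅
  n9('babc'): parent n8 fail=6; on 'c' 6→0 → fail=0;  out ∅∪∅=∅
  n11('baba'): parent n8 fail=6; on 'a' 6 → fail=7;  out ∅∪∅=∅
  n16('bdcc'): parent n15 fail=2; on 'c' 2 → fail=3;  out ∅∪{1}={1}
  n19('dcca'): parent n3 fail=0; on 'a' 0 → fail=4;  out ∅∪∅=∅
  n10('babca'): parent n9 fail=0; on 'a' 0 → fail=4;  out {3}∪∅={3}
  n12('babab'): parent n11 fail=7; on 'b' 7 → fail=8;  out ∅∪∅=∅
  n17('bdcca'): parent n16 fail=3; on 'a' 3 → fail=19;  out ∅∪∅=∅
  n20('dccab'): parent n19 fail=4; on 'b' 4→0 → fail=6;  out {6}∪∅={6}
  n13('bababb'): parent n12 fail=8; on 'b' 8→6→0 → fail=6;  out {4}∪∅={4}
  n18('bdccab'): parent n17 fail=19; on 'b' 19 → fail=20;  out {5}∪{6}={5,6}

Run:
pos 0 'a': at 4
pos 1 'd': at 1 (fail-walked)  emit P0@[1:1]
pos 2 'b': at 6 (fail-walked)
pos 3 'b': at 6 (fail-walked)
pos 4 'b': at 6 (fail-walked)
pos 5 'd': at 14  emit P0@[5:5]
pos 6 'a': at 4 (fail-walked)
pos 7 'b': at 6 (fail-walked)
pos 8 'd': at 14  emit P0@[8:8]
pos 9 'c': at 15
pos 10 'c': at 16  emit P1@[8:10]
pos 11 'a': at 17
pos 12 'b': at 18  emit P5@[7:12],P6@[8:12]
pos 13 'a': at 7 (fail-walked)
pos 14 'b': at 8
pos 15 'a': at 11
pos 16 'a': at 5 (fail-walked)  emit P2@[15:16]
pos 17 'b': at 6 (fail-walked)
pos 18 'a': at 7
pos 19 'b': at 8
pos 20 'c': at 9
pos 21 'a': at 10  emit P3@[17:21]
pos 22 'a': at 5 (fail-walked)  emit P2@[21:22]
pos 23 'a': at 5 (fail-walked)  emit P2@[22:23]
pos 24 'b': at 6 (fail-walked)
pos 25 'a': at 7
pos 26 'b': at 8
pos 27 'c': at 9
pos 28 'a': at 10  emit P3@[24:28]
pos 29 'b': at 6 (fail-walked)
pos 30 'd': at 14  emit P0@[30:30]
pos 31 'c': at 15
pos 32 'c': at 16  emit P1@[30:32]
pos 33 'a': at 17
pos 34 'b': at 18  emit P5@[29:34],P6@[30:34]
pos 35 'd': at 14 (fail-walked)  emit P0@[35:35]
pos 36 'b': at 6 (fail-walked)
pos 37 'a': at 7
pos 38 'b': at 8
pos 39 'c': at 9
pos 40 'a': at 10  emit P3@[36:40]
pos 41 'b': at 6 (fail-walked)
pos 42 'a': at 7
pos 43 'b': at 8
pos 44 'a': at 11
pos 45 'b': at 12
pos 46 'b': at 13  emit P4@[41:46]
pos 47 'b': at 6 (fail-walked)
pos 48 'a': at 7
pos 49 'd': at 1 (fail-walked)  emit P0@[49:49]
pos 50 'c': at 2
pos 51 'a': at 4 (fail-walked)
pos 52 'd': at 1 (fail-walked)  emit P0@[52:52]
pos 53 'd': at 1 (fail-walked)  emit P0@[53:53]
pos 54 'c': at 2
pos 55 'c': at 3  emit P1@[53:55]
pos 56 'b': at 6 (fail-walked)
pos 57 'a': at 7
pos 58 'b': at 8
pos 59 'c': at 9
pos 60 'a': at 10  emit P3@[56:60]
pos 61 'a': at 5 (fail-walked)  emit P2@[60:61]
pos 62 'd': at 1 (fail-walked)  emit P0@[62:62]
pos 63 'c': at 2
pos 64 'c': at 3  emit P1@[62:64]
pos 65 'a': at 19
pos 66 'd': at 1 (fail-walked)  emit P0@[66:66]
pos 67 'b': at 6 (fail-walked)
pos 68 'a': at 7
pos 69 'b': at 8
pos 70 'a': at 11
pos 71 'b': at 12
pos 72 'b': at 13  emit P4@[67:72]
pos 73 'a': at 7 (fail-walked)
pos 74 'a': at 5 (fail-walked)  emit P2@[73:74]

All matches (sorted): [[1,0],[5,0],[8,0],[10,1],[12,5],[12,6],[16,2],[21,3],[22,2],[23,2],[28,3],[30,0],[32,1],[34,5],[34,6],[35,0],[40,3],[46,4],[49,0],[52,0],[53,0],[55,1],[60,3],[61,2],[62,0],[64,1],[66,0],[72,4],[74,2]]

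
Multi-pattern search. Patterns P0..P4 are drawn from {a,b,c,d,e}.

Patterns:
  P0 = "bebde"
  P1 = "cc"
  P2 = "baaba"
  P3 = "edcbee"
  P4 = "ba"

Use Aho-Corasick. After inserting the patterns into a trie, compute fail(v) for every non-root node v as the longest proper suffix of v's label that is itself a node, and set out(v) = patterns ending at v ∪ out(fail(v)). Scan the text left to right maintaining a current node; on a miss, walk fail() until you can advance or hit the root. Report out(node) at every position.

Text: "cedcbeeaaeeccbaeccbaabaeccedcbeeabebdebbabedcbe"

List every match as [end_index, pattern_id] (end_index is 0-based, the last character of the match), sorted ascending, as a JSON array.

Build automaton:
Trie (insert patterns):
  0='ε' goto b→1 c→6 e→12
  1='b' goto a→8 e→2
  2='be' goto b→3
  3='beb' goto d→4
  4='bebd' goto e→5
  5='bebde' goto ·  ←P0
  6='c' goto c→7
  7='cc' goto ·  ←P1
  8='ba' goto a→9  ←P4
  9='baa' goto b→10
  10='baab' goto a→11
  11='baaba' goto ·  ←P2
  12='e' goto d→13
  13='ed' goto c→14
  14='edc' goto b→15
  15='edcb' goto e→16
  16='edcbe' goto e→17
  17='edcbee' goto ·  ←P3

BFS fail/out derivation:
  fail(1) 'b': from fail(0)=0 chase 'b': 0 ⇒ 0;  out=∅∪out(0)=∅
  fail(6) 'c': from fail(0)=0 chase 'c': 0 ⇒ 0;  out=∅∪out(0)=∅
  fail(12) 'e': from fail(0)=0 chase 'e': 0 ⇒ 0;  out=∅∪out(0)=∅
  fail(2) 'be': from fail(1)=0 chase 'e': 0 ⇒ 12;  out=∅∪out(12)=∅
  fail(7) 'cc': from fail(6)=0 chase 'c': 0 ⇒ 6;  out={1}∪out(6)={1}
  fail(8) 'ba': from fail(1)=0 chase 'a': 0 ⇒ 0;  out={4}∪out(0)={4}
  fail(13) 'ed': from fail(12)=0 chase 'd': 0 ⇒ 0;  out=∅∪out(0)=∅
  fail(3) 'beb': from fail(2)=12 chase 'b': 12→0 ⇒ 1;  out=∅∪out(1)=∅
  fail(9) 'baa': from fail(8)=0 chase 'a': 0 ⇒ 0;  out=∅∪out(0)=∅
  fail(14) 'edc': from fail(13)=0 chase 'c': 0 ⇒ 6;  out=∅∪out(6)=∅
  fail(4) 'bebd': from fail(3)=1 chase 'd': 1→0 ⇒ 0;  out=∅∪out(0)=∅
  fail(10) 'baab': from fail(9)=0 chase 'b': 0 ⇒ 1;  out=∅∪out(1)=∅
  fail(15) 'edcb': from fail(14)=6 chase 'b': 6→0 ⇒ 1;  out=∅∪out(1)=∅
  fail(5) 'bebde': from fail(4)=0 chase 'e': 0 ⇒ 12;  out={0}∪out(12)={0}
  fail(11) 'baaba': from fail(10)=1 chase 'a': 1 ⇒ 8;  out={2}∪out(8)={2,4}
  fail(16) 'edcbe': from fail(15)=1 chase 'e': 1 ⇒ 2;  out=∅∪out(2)=∅
  fail(17) 'edcbee': from fail(16)=2 chase 'e': 2→12→0 ⇒ 12;  out={3}∪out(12)={3}

Run:
[0] read 'c'  n0⇒n6
[1] read 'e'  n6⇒n12 (via fail)
[2] read 'd'  n12⇒n13
[3] read 'c'  n13⇒n14
[4] read 'b'  n14⇒n15
[5] read 'e'  n15⇒n16
[6] read 'e'  n16⇒n17  ** P3@[1:6]
[7] read 'a'  n17⇒n0 (via fail)
[8] read 'a'  n0⇒n0
[9] read 'e'  n0⇒n12
[10] read 'e'  n12⇒n12 (via fail)
[11] read 'c'  n12⇒n6 (via fail)
[12] read 'c'  n6⇒n7  ** P1@[11:12]
[13] read 'b'  n7⇒n1 (via fail)
[14] read 'a'  n1⇒n8  ** P4@[13:14]
[15] read 'e'  n8⇒n12 (via fail)
[16] read 'c'  n12⇒n6 (via fail)
[17] read 'c'  n6⇒n7  ** P1@[16:17]
[18] read 'b'  n7⇒n1 (via fail)
[19] read 'a'  n1⇒n8  ** P4@[18:19]
[20] read 'a'  n8⇒n9
[21] read 'b'  n9⇒n10
[22] read 'a'  n10⇒n11  ** P2@[18:22],P4@[21:22]
[23] read 'e'  n11⇒n12 (via fail)
[24] read 'c'  n12⇒n6 (via fail)
[25] read 'c'  n6⇒n7  ** P1@[24:25]
[26] read 'e'  n7⇒n12 (via fail)
[27] read 'd'  n12⇒n13
[28] read 'c'  n13⇒n14
[29] read 'b'  n14⇒n15
[30] read 'e'  n15⇒n16
[31] read 'e'  n16⇒n17  ** P3@[26:31]
[32] read 'a'  n17⇒n0 (via fail)
[33] read 'b'  n0⇒n1
[34] read 'e'  n1⇒n2
[35] read 'b'  n2⇒n3
[36] read 'd'  n3⇒n4
[37] read 'e'  n4⇒n5  ** P0@[33:37]
[38] read 'b'  n5⇒n1 (via fail)
[39] read 'b'  n1⇒n1 (via fail)
[40] read 'a'  n1⇒n8  ** P4@[39:40]
[41] read 'b'  n8⇒n1 (via fail)
[42] read 'e'  n1⇒n2
[43] read 'd'  n2⇒n13 (via fail)
[44] read 'c'  n13⇒n14
[45] read 'b'  n14⇒n15
[46] read 'e'  n15⇒n16

Result: [[6,3],[12,1],[14,4],[17,1],[19,4],[22,2],[22,4],[25,1],[31,3],[37,0],[40,4]]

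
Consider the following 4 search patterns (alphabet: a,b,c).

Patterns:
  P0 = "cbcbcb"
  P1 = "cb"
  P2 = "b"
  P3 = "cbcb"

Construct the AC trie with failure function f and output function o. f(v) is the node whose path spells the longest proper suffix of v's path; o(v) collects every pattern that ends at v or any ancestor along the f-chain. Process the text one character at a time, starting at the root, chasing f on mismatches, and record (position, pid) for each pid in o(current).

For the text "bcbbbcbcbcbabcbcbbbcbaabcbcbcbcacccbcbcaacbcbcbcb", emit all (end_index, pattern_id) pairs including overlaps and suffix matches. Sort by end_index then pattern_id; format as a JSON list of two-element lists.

Build automaton:
Trie nodes:
  0='ε' goto b→7 c→1
  1='c' goto b→2
  2='cb' goto c→3  ←P1
  3='cbc' goto b→4
  4='cbcb' goto c→5  ←P3
  5='cbcbc' goto b→6
  6='cbcbcb' goto ·  ←P0
  7='b' goto ·  ←P2

BFS fail/out derivation:
  n1('c'): parent n0 fail=0; on 'c' 0 → fail=0;  out ∅∪∅=∅
  n7('b'): parent n0 fail=0; on 'b' 0 → fail=0;  out {2}∪∅={2}
  n2('cb'): parent n1 fail=0; on 'b' 0 → fail=7;  out {1}∪{2}={1,2}
  n3('cbc'): parent n2 fail=7; on 'c' 7→0 → fail=1;  out ∅∪∅=∅
  n4('cbcb'): parent n3 fail=1; on 'b' 1 → fail=2;  out {3}∪{1,2}={1,2,3}
  n5('cbcbc'): parent n4 fail=2; on 'c' 2 → fail=3;  out ∅∪∅=∅
  n6('cbcbcb'): parent n5 fail=3; on 'b' 3 → fail=4;  out {0}∪{1,2,3}={0,1,2,3}

Text stream:
pos 0 'b': at 7  → match P2@[0:0]
pos 1 'c': at 1 (via fail)
pos 2 'b': at 2  → match P1@[1:2],P2@[2:2]
pos 3 'b': at 7 (via fail)  → match P2@[3:3]
pos 4 'b': at 7 (via fail)  → match P2@[4:4]
pos 5 'c': at 1 (via fail)
pos 6 'b': at 2  → match P1@[5:6],P2@[6:6]
pos 7 'c': at 3
pos 8 'b': at 4  → match P1@[7:8],P2@[8:8],P3@[5:8]
pos 9 'c': at 5
pos 10 'b': at 6  → match P0@[5:10],P1@[9:10],P2@[10:10],P3@[7:10]
pos 11 'a': at 0 (via fail)
pos 12 'b': at 7  → match P2@[12:12]
pos 13 'c': at 1 (via fail)
pos 14 'b': at 2  → match P1@[13:14],P2@[14:14]
pos 15 'c': at 3
pos 16 'b': at 4  → match P1@[15:16],P2@[16:16],P3@[13:16]
pos 17 'b': at 7 (via fail)  → match P2@[17:17]
pos 18 'b': at 7 (via fail)  → match P2@[18:18]
pos 19 'c': at 1 (via fail)
pos 20 'b': at 2  → match P1@[19:20],P2@[20:20]
pos 21 'a': at 0 (via fail)
pos 22 'a': at 0
pos 23 'b': at 7  → match P2@[23:23]
pos 24 'c': at 1 (via fail)
pos 25 'b': at 2  → match P1@[24:25],P2@[25:25]
pos 26 'c': at 3
pos 27 'b': at 4  → match P1@[26:27],P2@[27:27],P3@[24:27]
pos 28 'c': at 5
pos 29 'b': at 6  → match P0@[24:29],P1@[28:29],P2@[29:29],P3@[26:29]
pos 30 'c': at 5 (via fail)
pos 31 'a': at 0 (via fail)
pos 32 'c': at 1
pos 33 'c': at 1 (via fail)
pos 34 'c': at 1 (via fail)
pos 35 'b': at 2  → match P1@[34:35],P2@[35:35]
pos 36 'c': at 3
pos 37 'b': at 4  → match P1@[36:37],P2@[37:37],P3@[34:37]
pos 38 'c': at 5
pos 39 'a': at 0 (via fail)
pos 40 'a': at 0
pos 41 'c': at 1
pos 42 'b': at 2  → match P1@[41:42],P2@[42:42]
pos 43 'c': at 3
pos 44 'b': at 4  → match P1@[43:44],P2@[44:44],P3@[41:44]
pos 45 'c': at 5
pos 46 'b': at 6  → match P0@[41:46],P1@[45:46],P2@[46:46],P3@[43:46]
pos 47 'c': at 5 (via fail)
pos 48 'b': at 6  → match P0@[43:48],P1@[47:48],P2@[48:48],P3@[45:48]

All matches (sorted): [[0,2],[2,1],[2,2],[3,2],[4,2],[6,1],[6,2],[8,1],[8,2],[8,3],[10,0],[10,1],[10,2],[10,3],[12,2],[14,1],[14,2],[16,1],[16,2],[16,3],[17,2],[18,2],[20,1],[20,2],[23,2],[25,1],[25,2],[27,1],[27,2],[27,3],[29,0],[29,1],[29,2],[29,3],[35,1],[35,2],[37,1],[37,2],[37,3],[42,1],[42,2],[44,1],[44,2],[44,3],[46,0],[46,1],[46,2],[46,3],[48,0],[48,1],[48,2],[48,3]]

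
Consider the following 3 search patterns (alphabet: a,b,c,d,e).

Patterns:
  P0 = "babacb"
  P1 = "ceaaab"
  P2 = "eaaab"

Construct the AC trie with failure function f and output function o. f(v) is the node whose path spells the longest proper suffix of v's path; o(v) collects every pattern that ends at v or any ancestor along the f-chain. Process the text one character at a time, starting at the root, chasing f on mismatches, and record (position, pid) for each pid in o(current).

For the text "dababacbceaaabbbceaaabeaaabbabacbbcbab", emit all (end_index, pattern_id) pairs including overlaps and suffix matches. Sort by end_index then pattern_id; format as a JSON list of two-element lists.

Build:
Trie nodes:
  n0 'ε': b→1 c→7 e→13
  n1 'b': a→2
  n2 'ba': b→3
  n3 'bab': a→4
  n4 'baba': c→5
  n5 'babac': b→6
  n6 'babacb': ·  ←P0
  n7 'c': e→8
  n8 'ce': a→9
  n9 'cea': a→10
  n10 'ceaa': a→11
  n11 'ceaaa': b→12
  n12 'ceaaab': ·  ←P1
  n13 'e': a→14
  n14 'ea': a→15
  n15 'eaa': a→16
  n16 'eaaa': b→17
  n17 'eaaab': ·  ←P2

BFS fail/out derivation:
  fail(1) 'b': from fail(0)=0 chase 'b': 0 ⇒ 0;  out=∅∪out(0)=∅
  fail(7) 'c': from fail(0)=0 chase 'c': 0 ⇒ 0;  out=∅∪out(0)=∅
  fail(13) 'e': from fail(0)=0 chase 'e': 0 ⇒ 0;  out=∅∪out(0)=∅
  fail(2) 'ba': from fail(1)=0 chase 'a': 0 ⇒ 0;  out=∅∪out(0)=∅
  fail(8) 'ce': from fail(7)=0 chase 'e': 0 ⇒ 13;  out=∅∪out(13)=∅
  fail(14) 'ea': from fail(13)=0 chase 'a': 0 ⇒ 0;  out=∅∪out(0)=∅
  fail(3) 'bab': from fail(2)=0 chase 'b': 0 ⇒ 1;  out=∅∪out(1)=∅
  fail(9) 'cea': from fail(8)=13 chase 'a': 13 ⇒ 14;  out=∅∪out(14)=∅
  fail(15) 'eaa': from fail(14)=0 chase 'a': 0 ⇒ 0;  out=∅∪out(0)=∅
  fail(4) 'baba': from fail(3)=1 chase 'a': 1 ⇒ 2;  out=∅∪out(2)=∅
  fail(10) 'ceaa': from fail(9)=14 chase 'a': 14 ⇒ 15;  out=∅∪out(15)=∅
  fail(16) 'eaaa': from fail(15)=0 chase 'a': 0 ⇒ 0;  out=∅∪out(0)=∅
  fail(5) 'babac': from fail(4)=2 chase 'c': 2→0 ⇒ 7;  out=∅∪out(7)=∅
  fail(11) 'ceaaa': from fail(10)=15 chase 'a': 15 ⇒ 16;  out=∅∪out(16)=∅
  fail(17) 'eaaab': from fail(16)=0 chase 'b': 0 ⇒ 1;  out={2}∪out(1)={2}
  fail(6) 'babacb': from fail(5)=7 chase 'b': 7→0 ⇒ 1;  out={0}∪out(1)={0}
  fail(12) 'ceaaab': from fail(11)=16 chase 'b': 16 ⇒ 17;  out={1}∪out(17)={1,2}

Text stream:
i=0 'd': node 0→0
i=1 'a': node 0→0
i=2 'b': node 0→1
i=3 'a': node 1→2
i=4 'b': node 2→3
i=5 'a': node 3→4
i=6 'c': node 4→5
i=7 'b': node 5→6  → match P0@[2:7]
i=8 'c': node 6→7 ·f
i=9 'e': node 7→8
i=10 'a': node 8→9
i=11 'a': node 9→10
i=12 'a': node 10→11
i=13 'b': node 11→12  → match P1@[8:13],P2@[9:13]
i=14 'b': node 12→1 ·f
i=15 'b': node 1→1 ·f
i=16 'c': node 1→7 ·f
i=17 'e': node 7→8
i=18 'a': node 8→9
i=19 'a': node 9→10
i=20 'a': node 10→11
i=21 'b': node 11→12  → match P1@[16:21],P2@[17:21]
i=22 'e': node 12→13 ·f
i=23 'a': node 13→14
i=24 'a': node 14→15
i=25 'a': node 15→16
i=26 'b': node 16→17  → match P2@[22:26]
i=27 'b': node 17→1 ·f
i=28 'a': node 1→2
i=29 'b': node 2→3
i=30 'a': node 3→4
i=31 'c': node 4→5
i=32 'b': node 5→6  → match P0@[27:32]
i=33 'b': node 6→1 ·f
i=34 'c': node 1→7 ·f
i=35 'b': node 7→1 ·f
i=36 'a': node 1→2
i=37 'b': node 2→3

Matches: [[7,0],[13,1],[13,2],[21,1],[21,2],[26,2],[32,0]]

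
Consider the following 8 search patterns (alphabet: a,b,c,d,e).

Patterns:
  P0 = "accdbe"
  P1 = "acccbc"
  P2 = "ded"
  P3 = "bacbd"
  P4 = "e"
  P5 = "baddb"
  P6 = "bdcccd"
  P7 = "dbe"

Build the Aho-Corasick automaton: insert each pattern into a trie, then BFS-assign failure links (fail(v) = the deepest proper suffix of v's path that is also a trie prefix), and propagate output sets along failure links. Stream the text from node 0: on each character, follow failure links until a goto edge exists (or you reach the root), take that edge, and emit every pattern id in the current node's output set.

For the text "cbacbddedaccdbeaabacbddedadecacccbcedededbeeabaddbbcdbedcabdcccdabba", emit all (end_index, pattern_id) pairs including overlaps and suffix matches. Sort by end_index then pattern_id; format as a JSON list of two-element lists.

Construct AC machine:
Trie (insert patterns):
  0='ε' goto a→1 b→13 d→10 e→18
  1='a' goto c→2
  2='ac' goto c→3
  3='acc' goto c→7 d→4
  4='accd' goto b→5
  5='accdb' goto e→6
  6='accdbe' goto ·  [P0 ends]
  7='accc' goto b→8
  8='acccb' goto c→9
  9='acccbc' goto ·  [P1 ends]
  10='d' goto b→27 e→11
  11='de' goto d→12
  12='ded' goto ·  [P2 ends]
  13='b' goto a→14 d→22
  14='ba' goto c→15 d→19
  15='bac' goto b→16
  16='bacb' goto d→17
  17='bacbd' goto ·  [P3 ends]
  18='e' goto ·  [P4 ends]
  19='bad' goto d→20
  20='badd' goto b→21
  21='baddb' goto ·  [P5 ends]
  22='bd' goto c→23
  23='bdc' goto c→24
  24='bdcc' goto c→25
  25='bdccc' goto d→26
  26='bdcccd' goto ·  [P6 ends]
  27='db' goto e→28
  28='dbe' goto ·  [P7 ends]

BFS fail/out derivation:
  fail(1) 'a': from fail(0)=0 chase 'a': 0 ⇒ 0;  out=∅∪out(0)=∅
  fail(10) 'd': from fail(0)=0 chase 'd': 0 ⇒ 0;  out=∅∪out(0)=∅
  fail(13) 'b': from fail(0)=0 chase 'b': 0 ⇒ 0;  out=∅∪out(0)=∅
  fail(18) 'e': from fail(0)=0 chase 'e': 0 ⇒ 0;  out={4}∪out(0)={4}
  fail(2) 'ac': from fail(1)=0 chase 'c': 0 ⇒ 0;  out=∅∪out(0)=∅
  fail(11) 'de': from fail(10)=0 chase 'e': 0 ⇒ 18;  out=∅∪out(18)={4}
  fail(14) 'ba': from fail(13)=0 chase 'a': 0 ⇒ 1;  out=∅∪out(1)=∅
  fail(22) 'bd': from fail(13)=0 chase 'd': 0 ⇒ 10;  out=∅∪out(10)=∅
  fail(27) 'db': from fail(10)=0 chase 'b': 0 ⇒ 13;  out=∅∪out(13)=∅
  fail(3) 'acc': from fail(2)=0 chase 'c': 0 ⇒ 0;  out=∅∪out(0)=∅
  fail(12) 'ded': from fail(11)=18 chase 'd': 18→0 ⇒ 10;  out={2}∪out(10)={2}
  fail(15) 'bac': from fail(14)=1 chase 'c': 1 ⇒ 2;  out=∅∪out(2)=∅
  fail(19) 'bad': from fail(14)=1 chase 'd': 1→0 ⇒ 10;  out=∅∪out(10)=∅
  fail(23) 'bdc': from fail(22)=10 chase 'c': 10→0 ⇒ 0;  out=∅∪out(0)=∅
  fail(28) 'dbe': from fail(27)=13 chase 'e': 13→0 ⇒ 18;  out={7}∪out(18)={4,7}
  fail(4) 'accd': from fail(3)=0 chase 'd': 0 ⇒ 10;  out=∅∪out(10)=∅
  fail(7) 'accc': from fail(3)=0 chase 'c': 0 ⇒ 0;  out=∅∪out(0)=∅
  fail(16) 'bacb': from fail(15)=2 chase 'b': 2→0 ⇒ 13;  out=∅∪out(13)=∅
  fail(20) 'badd': from fail(19)=10 chase 'd': 10→0 ⇒ 10;  out=∅∪out(10)=∅
  fail(24) 'bdcc': from fail(23)=0 chase 'c': 0 ⇒ 0;  out=∅∪out(0)=∅
  fail(5) 'accdb': from fail(4)=10 chase 'b': 10 ⇒ 27;  out=∅∪out(27)=∅
  fail(8) 'acccb': from fail(7)=0 chase 'b': 0 ⇒ 13;  out=∅∪out(13)=∅
  fail(17) 'bacbd': from fail(16)=13 chase 'd': 13 ⇒ 22;  out={3}∪out(22)={3}
  fail(21) 'baddb': from fail(20)=10 chase 'b': 10 ⇒ 27;  out={5}∪out(27)={5}
  fail(25) 'bdccc': from fail(24)=0 chase 'c': 0 ⇒ 0;  out=∅∪out(0)=∅
  fail(6) 'accdbe': from fail(5)=27 chase 'e': 27 ⇒ 28;  out={0}∪out(28)={0,4,7}
  fail(9) 'acccbc': from fail(8)=13 chase 'c': 13→0 ⇒ 0;  out={1}∪out(0)={1}
  fail(26) 'bdcccd': from fail(25)=0 chase 'd': 0 ⇒ 10;  out={6}∪out(10)={6}

Text stream:
i=0 'c': node 0→0
i=1 'b': node 0→13
i=2 'a': node 13→14
i=3 'c': node 14→15
i=4 'b': node 15→16
i=5 'd': node 16→17  ** P3@[1:5]
i=6 'd': node 17→10 (via fail)
i=7 'e': node 10→11  ** P4@[7:7]
i=8 'd': node 11→12  ** P2@[6:8]
i=9 'a': node 12→1 (via fail)
i=10 'c': node 1→2
i=11 'c': node 2→3
i=12 'd': node 3→4
i=13 'b': node 4→5
i=14 'e': node 5→6  ** P0@[9:14],P4@[14:14],P7@[12:14]
i=15 'a': node 6→1 (via fail)
i=16 'a': node 1→1 (via fail)
i=17 'b': node 1→13 (via fail)
i=18 'a': node 13→14
i=19 'c': node 14→15
i=20 'b': node 15→16
i=21 'd': node 16→17  ** P3@[17:21]
i=22 'd': node 17→10 (via fail)
i=23 'e': node 10→11  ** P4@[23:23]
i=24 'd': node 11→12  ** P2@[22:24]
i=25 'a': node 12→1 (via fail)
i=26 'd': node 1→10 (via fail)
i=27 'e': node 10→11  ** P4@[27:27]
i=28 'c': node 11→0 (via fail)
i=29 'a': node 0→1
i=30 'c': node 1→2
i=31 'c': node 2→3
i=32 'c': node 3→7
i=33 'b': node 7→8
i=34 'c': node 8→9  ** P1@[29:34]
i=35 'e': node 9→18 (via fail)  ** P4@[35:35]
i=36 'd': node 18→10 (via fail)
i=37 'e': node 10→11  ** P4@[37:37]
i=38 'd': node 11→12  ** P2@[36:38]
i=39 'e': node 12→11 (via fail)  ** P4@[39:39]
i=40 'd': node 11→12  ** P2@[38:40]
i=41 'b': node 12→27 (via fail)
i=42 'e': node 27→28  ** P4@[42:42],P7@[40:42]
i=43 'e': node 28→18 (via fail)  ** P4@[43:43]
i=44 'a': node 18→1 (via fail)
i=45 'b': node 1→13 (via fail)
i=46 'a': node 13→14
i=47 'd': node 14→19
i=48 'd': node 19→20
i=49 'b': node 20→21  ** P5@[45:49]
i=50 'b': node 21→13 (via fail)
i=51 'c': node 13→0 (via fail)
i=52 'd': node 0→10
i=53 'b': node 10→27
i=54 'e': node 27→28  ** P4@[54:54],P7@[52:54]
i=55 'd': node 28→10 (via fail)
i=56 'c': node 10→0 (via fail)
i=57 'a': node 0→1
i=58 'b': node 1→13 (via fail)
i=59 'd': node 13→22
i=60 'c': node 22→23
i=61 'c': node 23→24
i=62 'c': node 24→25
i=63 'd': node 25→26  ** P6@[58:63]
i=64 'a': node 26→1 (via fail)
i=65 'b': node 1→13 (via fail)
i=66 'b': node 13→13 (via fail)
i=67 'a': node 13→14

All matches (sorted): [[5,3],[7,4],[8,2],[14,0],[14,4],[14,7],[21,3],[23,4],[24,2],[27,4],[34,1],[35,4],[37,4],[38,2],[39,4],[40,2],[42,4],[42,7],[43,4],[49,5],[54,4],[54,7],[63,6]]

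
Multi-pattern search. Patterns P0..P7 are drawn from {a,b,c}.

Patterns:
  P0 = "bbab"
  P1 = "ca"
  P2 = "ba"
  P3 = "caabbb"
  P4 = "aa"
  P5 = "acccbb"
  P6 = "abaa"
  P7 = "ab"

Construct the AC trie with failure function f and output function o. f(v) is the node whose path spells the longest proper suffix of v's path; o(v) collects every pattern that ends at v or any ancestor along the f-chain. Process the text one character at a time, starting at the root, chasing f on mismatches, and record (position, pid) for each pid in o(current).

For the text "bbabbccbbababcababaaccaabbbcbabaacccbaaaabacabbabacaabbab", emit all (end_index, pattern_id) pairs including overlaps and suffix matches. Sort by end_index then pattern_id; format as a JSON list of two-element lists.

Construct AC machine:
Trie (insert patterns):
  n0 'ε': a→12 b→1 c→5
  n1 'b': a→7 b→2
  n2 'bb': a→3
  n3 'bba': b→4
  n4 'bbab': ·  [P0 ends]
  n5 'c': a→6
  n6 'ca': a→8  [P1 ends]
  n7 'ba': ·  [P2 ends]
  n8 'caa': b→9
  n9 'caab': b→10
  n10 'caabb': b→11
  n11 'caabbb': ·  [P3 ends]
  n12 'a': a→13 b→19 c→14
  n13 'aa': ·  [P4 ends]
  n14 'ac': c→15
  n15 'acc': c→16
  n16 'accc': b→17
  n17 'acccb': b→18
  n18 'acccbb': ·  [P5 ends]
  n19 'ab': a→20  [P7 ends]
  n20 'aba': a→21
  n21 'abaa': ·  [P6 ends]

Failure links (BFS by depth):
  n1('b'): parent n0 fail=0; on 'b' 0 → fail=0;  out ∅∪∅=∅
  n5('c'): parent n0 fail=0; on 'c' 0 → fail=0;  out ∅∪∅=∅
  n12('a'): parent n0 fail=0; on 'a' 0 → fail=0;  out ∅∪∅=∅
  n2('bb'): parent n1 fail=0; on 'b' 0 → fail=1;  out ∅∪∅=∅
  n6('ca'): parent n5 fail=0; on 'a' 0 → fail=12;  out {1}∪∅={1}
  n7('ba'): parent n1 fail=0; on 'a' 0 → fail=12;  out {2}∪∅={2}
  n13('aa'): parent n12 fail=0; on 'a' 0 → fail=12;  out {4}∪∅={4}
  n14('ac'): parent n12 fail=0; on 'c' 0 → fail=5;  out ∅∪∅=∅
  n19('ab'): parent n12 fail=0; on 'b' 0 → fail=1;  out {7}∪∅={7}
  n3('bba'): parent n2 fail=1; on 'a' 1 → fail=7;  out ∅∪{2}={2}
  n8('caa'): parent n6 fail=12; on 'a' 12 → fail=13;  out ∅∪{4}={4}
  n15('acc'): parent n14 fail=5; on 'c' 5→0 → fail=5;  out ∅∪∅=∅
  n20('aba'): parent n19 fail=1; on 'a' 1 → fail=7;  out ∅∪{2}={2}
  n4('bbab'): parent n3 fail=7; on 'b' 7→12 → fail=19;  out {0}∪{7}={0,7}
  n9('caab'): parent n8 fail=13; on 'b' 13→12 → fail=19;  out ∅∪{7}={7}
  n16('accc'): parent n15 fail=5; on 'c' 5→0 → fail=5;  out ∅∪∅=∅
  n21('abaa'): parent n20 fail=7; on 'a' 7→12 → fail=13;  out {6}∪{4}={4,6}
  n10('caabb'): parent n9 fail=19; on 'b' 19→1 → fail=2;  out ∅∪∅=∅
  n17('acccb'): parent n16 fail=5; on 'b' 5→0 → fail=1;  out ∅∪∅=∅
  n11('caabbb'): parent n10 fail=2; on 'b' 2→1 → fail=2;  out {3}∪∅={3}
  n18('acccbb'): parent n17 fail=1; on 'b' 1 → fail=2;  out {5}∪∅={5}

Run:
[0] read 'b'  n0⇒n1
[1] read 'b'  n1⇒n2
[2] read 'a'  n2⇒n3  → match P2@[1:2]
[3] read 'b'  n3⇒n4  → match P0@[0:3],P7@[2:3]
[4] read 'b'  n4⇒n2 ·f
[5] read 'c'  n2⇒n5 ·f
[6] read 'c'  n5⇒n5 ·f
[7] read 'b'  n5⇒n1 ·f
[8] read 'b'  n1⇒n2
[9] read 'a'  n2⇒n3  → match P2@[8:9]
[10] read 'b'  n3⇒n4  → match P0@[7:10],P7@[9:10]
[11] read 'a'  n4⇒n20 ·f  → match P2@[10:11]
[12] read 'b'  n20⇒n19 ·f  → match P7@[11:12]
[13] read 'c'  n19⇒n5 ·f
[14] read 'a'  n5⇒n6  → match P1@[13:14]
[15] read 'b'  n6⇒n19 ·f  → match P7@[14:15]
[16] read 'a'  n19⇒n20  → match P2@[15:16]
[17] read 'b'  n20⇒n19 ·f  → match P7@[16:17]
[18] read 'a'  n19⇒n20  → match P2@[17:18]
[19] read 'a'  n20⇒n21  → match P4@[18:19],P6@[16:19]
[20] read 'c'  n21⇒n14 ·f
[21] read 'c'  n14⇒n15
[22] read 'a'  n15⇒n6 ·f  → match P1@[21:22]
[23] read 'a'  n6⇒n8  → match P4@[22:23]
[24] read 'b'  n8⇒n9  → match P7@[23:24]
[25] read 'b'  n9⇒n10
[26] read 'b'  n10⇒n11  → match P3@[21:26]
[27] read 'c'  n11⇒n5 ·f
[28] read 'b'  n5⇒n1 ·f
[29] read 'a'  n1⇒n7  → match P2@[28:29]
[30] read 'b'  n7⇒n19 ·f  → match P7@[29:30]
[31] read 'a'  n19⇒n20  → match P2@[30:31]
[32] read 'a'  n20⇒n21  → match P4@[31:32],P6@[29:32]
[33] read 'c'  n21⇒n14 ·f
[34] read 'c'  n14⇒n15
[35] read 'c'  n15⇒n16
[36] read 'b'  n16⇒n17
[37] read 'a'  n17⇒n7 ·f  → match P2@[36:37]
[38] read 'a'  n7⇒n13 ·f  → match P4@[37:38]
[39] read 'a'  n13⇒n13 ·f  → match P4@[38:39]
[40] read 'a'  n13⇒n13 ·f  → match P4@[39:40]
[41] read 'b'  n13⇒n19 ·f  → match P7@[40:41]
[42] read 'a'  n19⇒n20  → match P2@[41:42]
[43] read 'c'  n20⇒n14 ·f
[44] read 'a'  n14⇒n6 ·f  → match P1@[43:44]
[45] read 'b'  n6⇒n19 ·f  → match P7@[44:45]
[46] read 'b'  n19⇒n2 ·f
[47] read 'a'  n2⇒n3  → match P2@[46:47]
[48] read 'b'  n3⇒n4  → match P0@[45:48],P7@[47:48]
[49] read 'a'  n4⇒n20 ·f  → match P2@[48:49]
[50] read 'c'  n20⇒n14 ·f
[51] read 'a'  n14⇒n6 ·f  → match P1@[50:51]
[52] read 'a'  n6⇒n8  → match P4@[51:52]
[53] read 'b'  n8⇒n9  → match P7@[52:53]
[54] read 'b'  n9⇒n10
[55] read 'a'  n10⇒n3 ·f  → match P2@[54:55]
[56] read 'b'  n3⇒n4  → match P0@[53:56],P7@[55:56]

All matches (sorted): [[2,2],[3,0],[3,7],[9,2],[10,0],[10,7],[11,2],[12,7],[14,1],[15,7],[16,2],[17,7],[18,2],[19,4],[19,6],[22,1],[23,4],[24,7],[26,3],[29,2],[30,7],[31,2],[32,4],[32,6],[37,2],[38,4],[39,4],[40,4],[41,7],[42,2],[44,1],[45,7],[47,2],[48,0],[48,7],[49,2],[51,1],[52,4],[53,7],[55,2],[56,0],[56,7]]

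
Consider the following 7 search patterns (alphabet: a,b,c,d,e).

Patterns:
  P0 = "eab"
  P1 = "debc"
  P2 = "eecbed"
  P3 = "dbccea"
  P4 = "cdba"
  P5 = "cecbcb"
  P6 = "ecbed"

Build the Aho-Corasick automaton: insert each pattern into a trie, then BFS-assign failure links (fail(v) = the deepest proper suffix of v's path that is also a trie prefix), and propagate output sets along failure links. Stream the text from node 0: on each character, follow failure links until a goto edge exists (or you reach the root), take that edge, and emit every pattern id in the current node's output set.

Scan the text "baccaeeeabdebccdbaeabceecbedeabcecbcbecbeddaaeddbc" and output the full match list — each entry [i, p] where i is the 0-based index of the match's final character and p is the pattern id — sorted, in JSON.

Build:
Trie (insert patterns):
  n0 'ε': c→18 d→4 e→1
  n1 'e': a→2 c→27 e→8
  n2 'ea': b→3
  n3 'eab': ·  [P0 ends]
  n4 'd': b→13 e→5
  n5 'de': b→6
  n6 'deb': c→7
  n7 'debc': ·  [P1 ends]
  n8 'ee': c→9
  n9 'eec': b→10
  n10 'eecb': e→11
  n11 'eecbe': d→12
  n12 'eecbed': ·  [P2 ends]
  n13 'db': c→14
  n14 'dbc': c→15
  n15 'dbcc': e→16
  n16 'dbcce': a→17
  n17 'dbccea': ·  [P3 ends]
  n18 'c': d→19 e→22
  n19 'cd': b→20
  n20 'cdb': a→21
  n21 'cdba': ·  [P4 ends]
  n22 'ce': c→23
  n23 'cec': b→24
  n24 'cecb': c→25
  n25 'cecbc': b→26
  n26 'cecbcb': ·  [P5 ends]
  n27 'ec': b→28
  n28 'ecb': e→29
  n29 'ecbe': d→30
  n30 'ecbed': ·  [P6 ends]

Failure links (BFS by depth):
  n1('e'): parent n0 fail=0; on 'e' 0 → fail=0;  out ∅∪∅=∅
  n4('d'): parent n0 fail=0; on 'd' 0 → fail=0;  out ∅∪∅=∅
  n18('c'): parent n0 fail=0; on 'c' 0 → fail=0;  out ∅∪∅=∅
  n2('ea'): parent n1 fail=0; on 'a' 0 → fail=0;  out ∅∪∅=∅
  n5('de'): parent n4 fail=0; on 'e' 0 → fail=1;  out ∅∪∅=∅
  n8('ee'): parent n1 fail=0; on 'e' 0 → fail=1;  out ∅∪∅=∅
  n13('db'): parent n4 fail=0; on 'b' 0 → fail=0;  out ∅∪∅=∅
  n19('cd'): parent n18 fail=0; on 'd' 0 → fail=4;  out ∅∪∅=∅
  n22('ce'): parent n18 fail=0; on 'e' 0 → fail=1;  out ∅∪∅=∅
  n27('ec'): parent n1 fail=0; on 'c' 0 → fail=18;  out ∅∪∅=∅
  n3('eab'): parent n2 fail=0; on 'b' 0 → fail=0;  out {0}∪∅={0}
  n6('deb'): parent n5 fail=1; on 'b' 1→0 → fail=0;  out ∅∪∅=∅
  n9('eec'): parent n8 fail=1; on 'c' 1 → fail=27;  out ∅∪∅=∅
  n14('dbc'): parent n13 fail=0; on 'c' 0 → fail=18;  out ∅∪∅=∅
  n20('cdb'): parent n19 fail=4; on 'b' 4 → fail=13;  out ∅∪∅=∅
  n23('cec'): parent n22 fail=1; on 'c' 1 → fail=27;  out ∅∪∅=∅
  n28('ecb'): parent n27 fail=18; on 'b' 18→0 → fail=0;  out ∅∪∅=∅
  n7('debc'): parent n6 fail=0; on 'c' 0 → fail=18;  out {1}∪∅={1}
  n10('eecb'): parent n9 fail=27; on 'b' 27 → fail=28;  out ∅∪∅=∅
  n15('dbcc'): parent n14 fail=18; on 'c' 18→0 → fail=18;  out ∅∪∅=∅
  n21('cdba'): parent n20 fail=13; on 'a' 13→0 → fail=0;  out {4}∪∅={4}
  n24('cecb'): parent n23 fail=27; on 'b' 27 → fail=28;  out ∅∪∅=∅
  n29('ecbe'): parent n28 fail=0; on 'e' 0 → fail=1;  out ∅∪∅=∅
  n11('eecbe'): parent n10 fail=28; on 'e' 28 → fail=29;  out ∅∪∅=∅
  n16('dbcce'): parent n15 fail=18; on 'e' 18 → fail=22;  out ∅∪∅=∅
  n25('cecbc'): parent n24 fail=28; on 'c' 28→0 → fail=18;  out ∅∪∅=∅
  n30('ecbed'): parent n29 fail=1; on 'd' 1→0 → fail=4;  out {6}∪∅={6}
  n12('eecbed'): parent n11 fail=29; on 'd' 29 → fail=30;  out {2}∪{6}={2,6}
  n17('dbccea'): parent n16 fail=22; on 'a' 22→1 → fail=2;  out {3}∪∅={3}
  n26('cecbcb'): parent n25 fail=18; on 'b' 18→0 → fail=0;  out {5}∪∅={5}

Run:
pos 0 'b': at 0
pos 1 'a': at 0
pos 2 'c': at 18
pos 3 'c': at 18 (via fail)
pos 4 'a': at 0 (via fail)
pos 5 'e': at 1
pos 6 'e': at 8
pos 7 'e': at 8 (via fail)
pos 8 'a': at 2 (via fail)
pos 9 'b': at 3  → match P0@[7:9]
pos 10 'd': at 4 (via fail)
pos 11 'e': at 5
pos 12 'b': at 6
pos 13 'c': at 7  → match P1@[10:13]
pos 14 'c': at 18 (via fail)
pos 15 'd': at 19
pos 16 'b': at 20
pos 17 'a': at 21  → match P4@[14:17]
pos 18 'e': at 1 (via fail)
pos 19 'a': at 2
pos 20 'b': at 3  → match P0@[18:20]
pos 21 'c': at 18 (via fail)
pos 22 'e': at 22
pos 23 'e': at 8 (via fail)
pos 24 'c': at 9
pos 25 'b': at 10
pos 26 'e': at 11
pos 27 'd': at 12  → match P2@[22:27],P6@[23:27]
pos 28 'e': at 5 (via fail)
pos 29 'a': at 2 (via fail)
pos 30 'b': at 3  → match P0@[28:30]
pos 31 'c': at 18 (via fail)
pos 32 'e': at 22
pos 33 'c': at 23
pos 34 'b': at 24
pos 35 'c': at 25
pos 36 'b': at 26  → match P5@[31:36]
pos 37 'e': at 1 (via fail)
pos 38 'c': at 27
pos 39 'b': at 28
pos 40 'e': at 29
pos 41 'd': at 30  → match P6@[37:41]
pos 42 'd': at 4 (via fail)
pos 43 'a': at 0 (via fail)
pos 44 'a': at 0
pos 45 'e': at 1
pos 46 'd': at 4 (via fail)
pos 47 'd': at 4 (via fail)
pos 48 'b': at 13
pos 49 'c': at 14

All matches (sorted): [[9,0],[13,1],[17,4],[20,0],[27,2],[27,6],[30,0],[36,5],[41,6]]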